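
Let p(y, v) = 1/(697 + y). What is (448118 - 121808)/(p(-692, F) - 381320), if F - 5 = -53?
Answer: -543850/635533 ≈ -0.85574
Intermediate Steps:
F = -48 (F = 5 - 53 = -48)
(448118 - 121808)/(p(-692, F) - 381320) = (448118 - 121808)/(1/(697 - 692) - 381320) = 326310/(1/5 - 381320) = 326310/(⅕ - 381320) = 326310/(-1906599/5) = 326310*(-5/1906599) = -543850/635533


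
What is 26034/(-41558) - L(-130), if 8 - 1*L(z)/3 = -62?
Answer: -4376607/20779 ≈ -210.63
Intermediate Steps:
L(z) = 210 (L(z) = 24 - 3*(-62) = 24 + 186 = 210)
26034/(-41558) - L(-130) = 26034/(-41558) - 1*210 = 26034*(-1/41558) - 210 = -13017/20779 - 210 = -4376607/20779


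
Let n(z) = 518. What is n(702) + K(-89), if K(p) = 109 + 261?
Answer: 888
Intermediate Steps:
K(p) = 370
n(702) + K(-89) = 518 + 370 = 888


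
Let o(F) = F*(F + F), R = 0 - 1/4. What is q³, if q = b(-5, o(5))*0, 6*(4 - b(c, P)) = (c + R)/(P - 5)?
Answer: 0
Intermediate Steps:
R = -¼ (R = 0 - 1*¼ = 0 - ¼ = -¼ ≈ -0.25000)
o(F) = 2*F² (o(F) = F*(2*F) = 2*F²)
b(c, P) = 4 - (-¼ + c)/(6*(-5 + P)) (b(c, P) = 4 - (c - ¼)/(6*(P - 5)) = 4 - (-¼ + c)/(6*(-5 + P)))
q = 0 (q = ((-479 - 4*(-5) + 96*(2*5²))/(24*(-5 + 2*5²)))*0 = ((-479 + 20 + 96*(2*25))/(24*(-5 + 2*25)))*0 = ((-479 + 20 + 96*50)/(24*(-5 + 50)))*0 = ((1/24)*(-479 + 20 + 4800)/45)*0 = ((1/24)*(1/45)*4341)*0 = (1447/360)*0 = 0)
q³ = 0³ = 0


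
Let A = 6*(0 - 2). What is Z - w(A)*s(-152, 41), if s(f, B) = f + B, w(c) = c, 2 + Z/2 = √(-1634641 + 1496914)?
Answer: -1336 + 6*I*√15303 ≈ -1336.0 + 742.23*I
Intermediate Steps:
Z = -4 + 6*I*√15303 (Z = -4 + 2*√(-1634641 + 1496914) = -4 + 2*√(-137727) = -4 + 2*(3*I*√15303) = -4 + 6*I*√15303 ≈ -4.0 + 742.23*I)
A = -12 (A = 6*(-2) = -12)
s(f, B) = B + f
Z - w(A)*s(-152, 41) = (-4 + 6*I*√15303) - (-12)*(41 - 152) = (-4 + 6*I*√15303) - (-12)*(-111) = (-4 + 6*I*√15303) - 1*1332 = (-4 + 6*I*√15303) - 1332 = -1336 + 6*I*√15303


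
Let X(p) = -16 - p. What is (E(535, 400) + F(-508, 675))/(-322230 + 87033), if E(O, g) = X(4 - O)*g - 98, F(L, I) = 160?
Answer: -206062/235197 ≈ -0.87613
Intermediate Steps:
E(O, g) = -98 + g*(-20 + O) (E(O, g) = (-16 - (4 - O))*g - 98 = (-16 + (-4 + O))*g - 98 = (-20 + O)*g - 98 = g*(-20 + O) - 98 = -98 + g*(-20 + O))
(E(535, 400) + F(-508, 675))/(-322230 + 87033) = ((-98 + 400*(-20 + 535)) + 160)/(-322230 + 87033) = ((-98 + 400*515) + 160)/(-235197) = ((-98 + 206000) + 160)*(-1/235197) = (205902 + 160)*(-1/235197) = 206062*(-1/235197) = -206062/235197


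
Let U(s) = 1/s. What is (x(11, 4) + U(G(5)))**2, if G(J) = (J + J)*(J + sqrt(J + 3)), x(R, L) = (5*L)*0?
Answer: 33/28900 - sqrt(2)/1445 ≈ 0.00016317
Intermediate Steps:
x(R, L) = 0
G(J) = 2*J*(J + sqrt(3 + J)) (G(J) = (2*J)*(J + sqrt(3 + J)) = 2*J*(J + sqrt(3 + J)))
(x(11, 4) + U(G(5)))**2 = (0 + 1/(2*5*(5 + sqrt(3 + 5))))**2 = (0 + 1/(2*5*(5 + sqrt(8))))**2 = (0 + 1/(2*5*(5 + 2*sqrt(2))))**2 = (0 + 1/(50 + 20*sqrt(2)))**2 = (1/(50 + 20*sqrt(2)))**2 = (50 + 20*sqrt(2))**(-2)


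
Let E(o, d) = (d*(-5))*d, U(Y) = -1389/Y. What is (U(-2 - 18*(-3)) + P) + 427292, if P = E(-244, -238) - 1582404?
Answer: -74794653/52 ≈ -1.4384e+6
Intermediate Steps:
E(o, d) = -5*d**2 (E(o, d) = (-5*d)*d = -5*d**2)
P = -1865624 (P = -5*(-238)**2 - 1582404 = -5*56644 - 1582404 = -283220 - 1582404 = -1865624)
(U(-2 - 18*(-3)) + P) + 427292 = (-1389/(-2 - 18*(-3)) - 1865624) + 427292 = (-1389/(-2 + 54) - 1865624) + 427292 = (-1389/52 - 1865624) + 427292 = -97013837/52 + 427292 = -74794653/52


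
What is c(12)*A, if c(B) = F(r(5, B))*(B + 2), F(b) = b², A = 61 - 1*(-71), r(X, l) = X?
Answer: 46200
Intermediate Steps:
A = 132 (A = 61 + 71 = 132)
c(B) = 50 + 25*B (c(B) = 5²*(B + 2) = 25*(2 + B) = 50 + 25*B)
c(12)*A = (50 + 25*12)*132 = (50 + 300)*132 = 350*132 = 46200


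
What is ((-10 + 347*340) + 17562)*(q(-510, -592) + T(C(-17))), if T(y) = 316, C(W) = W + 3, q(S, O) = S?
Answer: -26293208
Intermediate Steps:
C(W) = 3 + W
((-10 + 347*340) + 17562)*(q(-510, -592) + T(C(-17))) = ((-10 + 347*340) + 17562)*(-510 + 316) = ((-10 + 117980) + 17562)*(-194) = (117970 + 17562)*(-194) = 135532*(-194) = -26293208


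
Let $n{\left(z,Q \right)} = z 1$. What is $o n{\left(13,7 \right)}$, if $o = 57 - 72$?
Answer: $-195$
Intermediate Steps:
$o = -15$
$n{\left(z,Q \right)} = z$
$o n{\left(13,7 \right)} = \left(-15\right) 13 = -195$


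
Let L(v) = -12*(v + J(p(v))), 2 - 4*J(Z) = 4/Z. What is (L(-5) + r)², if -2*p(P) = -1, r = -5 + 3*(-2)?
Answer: 4489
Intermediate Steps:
r = -11 (r = -5 - 6 = -11)
p(P) = ½ (p(P) = -½*(-1) = ½)
J(Z) = ½ - 1/Z
L(v) = 18 - 12*v (L(v) = -12*(v + (-2 + ½)/(2*(½))) = -12*(v + (½)*2*(-3/2)) = -12*(v - 3/2) = -12*(-3/2 + v) = 18 - 12*v)
(L(-5) + r)² = ((18 - 12*(-5)) - 11)² = ((18 + 60) - 11)² = (78 - 11)² = 67² = 4489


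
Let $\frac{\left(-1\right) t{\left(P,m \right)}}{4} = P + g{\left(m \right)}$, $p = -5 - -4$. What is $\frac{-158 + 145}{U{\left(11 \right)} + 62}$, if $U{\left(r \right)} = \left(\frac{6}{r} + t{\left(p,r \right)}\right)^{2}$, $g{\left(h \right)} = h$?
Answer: $- \frac{121}{15066} \approx -0.0080313$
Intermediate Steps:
$p = -1$ ($p = -5 + 4 = -1$)
$t{\left(P,m \right)} = - 4 P - 4 m$ ($t{\left(P,m \right)} = - 4 \left(P + m\right) = - 4 P - 4 m$)
$U{\left(r \right)} = \left(4 - 4 r + \frac{6}{r}\right)^{2}$ ($U{\left(r \right)} = \left(\frac{6}{r} - \left(-4 + 4 r\right)\right)^{2} = \left(4 - 4 r + \frac{6}{r}\right)^{2}$)
$\frac{-158 + 145}{U{\left(11 \right)} + 62} = \frac{-158 + 145}{\frac{4 \left(-3 + 2 \cdot 11 \left(-1 + 11\right)\right)^{2}}{121} + 62} = - \frac{13}{4 \cdot \frac{1}{121} \left(-3 + 2 \cdot 11 \cdot 10\right)^{2} + 62} = - \frac{13}{4 \cdot \frac{1}{121} \left(-3 + 220\right)^{2} + 62} = - \frac{13}{4 \cdot \frac{1}{121} \cdot 217^{2} + 62} = - \frac{13}{4 \cdot \frac{1}{121} \cdot 47089 + 62} = - \frac{13}{\frac{188356}{121} + 62} = - \frac{13}{\frac{195858}{121}} = \left(-13\right) \frac{121}{195858} = - \frac{121}{15066}$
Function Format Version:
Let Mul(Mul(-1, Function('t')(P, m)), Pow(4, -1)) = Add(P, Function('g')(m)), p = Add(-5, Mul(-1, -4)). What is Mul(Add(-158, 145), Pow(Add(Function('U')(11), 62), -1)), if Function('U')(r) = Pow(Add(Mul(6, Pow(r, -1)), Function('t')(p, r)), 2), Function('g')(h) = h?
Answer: Rational(-121, 15066) ≈ -0.0080313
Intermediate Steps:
p = -1 (p = Add(-5, 4) = -1)
Function('t')(P, m) = Add(Mul(-4, P), Mul(-4, m)) (Function('t')(P, m) = Mul(-4, Add(P, m)) = Add(Mul(-4, P), Mul(-4, m)))
Function('U')(r) = Pow(Add(4, Mul(-4, r), Mul(6, Pow(r, -1))), 2) (Function('U')(r) = Pow(Add(Mul(6, Pow(r, -1)), Add(Mul(-4, -1), Mul(-4, r))), 2) = Pow(Add(Mul(6, Pow(r, -1)), Add(4, Mul(-4, r))), 2) = Pow(Add(4, Mul(-4, r), Mul(6, Pow(r, -1))), 2))
Mul(Add(-158, 145), Pow(Add(Function('U')(11), 62), -1)) = Mul(Add(-158, 145), Pow(Add(Mul(4, Pow(11, -2), Pow(Add(-3, Mul(2, 11, Add(-1, 11))), 2)), 62), -1)) = Mul(-13, Pow(Add(Mul(4, Rational(1, 121), Pow(Add(-3, Mul(2, 11, 10)), 2)), 62), -1)) = Mul(-13, Pow(Add(Mul(4, Rational(1, 121), Pow(Add(-3, 220), 2)), 62), -1)) = Mul(-13, Pow(Add(Mul(4, Rational(1, 121), Pow(217, 2)), 62), -1)) = Mul(-13, Pow(Add(Mul(4, Rational(1, 121), 47089), 62), -1)) = Mul(-13, Pow(Add(Rational(188356, 121), 62), -1)) = Mul(-13, Pow(Rational(195858, 121), -1)) = Mul(-13, Rational(121, 195858)) = Rational(-121, 15066)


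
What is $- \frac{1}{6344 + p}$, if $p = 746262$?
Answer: $- \frac{1}{752606} \approx -1.3287 \cdot 10^{-6}$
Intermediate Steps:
$- \frac{1}{6344 + p} = - \frac{1}{6344 + 746262} = - \frac{1}{752606}$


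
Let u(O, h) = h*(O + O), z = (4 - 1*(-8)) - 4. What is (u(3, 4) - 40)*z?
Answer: -128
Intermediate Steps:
z = 8 (z = (4 + 8) - 4 = 12 - 4 = 8)
u(O, h) = 2*O*h (u(O, h) = h*(2*O) = 2*O*h)
(u(3, 4) - 40)*z = (2*3*4 - 40)*8 = (24 - 40)*8 = -16*8 = -128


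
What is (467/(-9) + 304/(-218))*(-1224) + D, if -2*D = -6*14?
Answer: 7113434/109 ≈ 65261.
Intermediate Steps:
D = 42 (D = -(-3)*14 = -½*(-84) = 42)
(467/(-9) + 304/(-218))*(-1224) + D = (467/(-9) + 304/(-218))*(-1224) + 42 = (467*(-⅑) + 304*(-1/218))*(-1224) + 42 = (-467/9 - 152/109)*(-1224) + 42 = -52271/981*(-1224) + 42 = 7108856/109 + 42 = 7113434/109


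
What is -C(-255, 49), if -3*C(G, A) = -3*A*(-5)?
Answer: 245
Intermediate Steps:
C(G, A) = -5*A (C(G, A) = -(-3*A)*(-5)/3 = -5*A)
-C(-255, 49) = -(-5)*49 = -1*(-245) = 245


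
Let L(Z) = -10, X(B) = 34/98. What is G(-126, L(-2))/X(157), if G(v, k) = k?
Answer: -490/17 ≈ -28.824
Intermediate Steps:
X(B) = 17/49 (X(B) = 34*(1/98) = 17/49)
G(-126, L(-2))/X(157) = -10/17/49 = -10*49/17 = -490/17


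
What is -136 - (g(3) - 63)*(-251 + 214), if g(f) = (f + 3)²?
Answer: -1135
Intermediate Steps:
g(f) = (3 + f)²
-136 - (g(3) - 63)*(-251 + 214) = -136 - ((3 + 3)² - 63)*(-251 + 214) = -136 - (6² - 63)*(-37) = -136 - (36 - 63)*(-37) = -136 - (-27)*(-37) = -136 - 1*999 = -136 - 999 = -1135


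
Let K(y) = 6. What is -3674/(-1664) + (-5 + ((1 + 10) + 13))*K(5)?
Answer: 96685/832 ≈ 116.21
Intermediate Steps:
-3674/(-1664) + (-5 + ((1 + 10) + 13))*K(5) = -3674/(-1664) + (-5 + ((1 + 10) + 13))*6 = -3674*(-1/1664) + (-5 + (11 + 13))*6 = 1837/832 + (-5 + 24)*6 = 1837/832 + 19*6 = 1837/832 + 114 = 96685/832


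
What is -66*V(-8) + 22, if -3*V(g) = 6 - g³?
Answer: 11418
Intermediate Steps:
V(g) = -2 + g³/3 (V(g) = -(6 - g³)/3 = -2 + g³/3)
-66*V(-8) + 22 = -66*(-2 + (⅓)*(-8)³) + 22 = -66*(-2 + (⅓)*(-512)) + 22 = -66*(-2 - 512/3) + 22 = -66*(-518/3) + 22 = 11396 + 22 = 11418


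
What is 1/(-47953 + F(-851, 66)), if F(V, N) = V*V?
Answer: 1/676248 ≈ 1.4787e-6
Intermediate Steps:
F(V, N) = V**2
1/(-47953 + F(-851, 66)) = 1/(-47953 + (-851)**2) = 1/(-47953 + 724201) = 1/676248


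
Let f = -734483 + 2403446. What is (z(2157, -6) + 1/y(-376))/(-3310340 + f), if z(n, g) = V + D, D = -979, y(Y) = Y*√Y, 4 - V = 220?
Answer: 1195/1641377 - I*√94/116025657376 ≈ 0.00072805 - 8.3562e-11*I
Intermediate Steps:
V = -216 (V = 4 - 1*220 = 4 - 220 = -216)
y(Y) = Y^(3/2)
z(n, g) = -1195 (z(n, g) = -216 - 979 = -1195)
f = 1668963
(z(2157, -6) + 1/y(-376))/(-3310340 + f) = (-1195 + 1/((-376)^(3/2)))/(-3310340 + 1668963) = (-1195 + 1/(-752*I*√94))/(-1641377) = (-1195 + I*√94/70688)*(-1/1641377) = 1195/1641377 - I*√94/116025657376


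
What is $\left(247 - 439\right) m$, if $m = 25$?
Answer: $-4800$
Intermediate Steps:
$\left(247 - 439\right) m = \left(247 - 439\right) 25 = \left(-192\right) 25 = -4800$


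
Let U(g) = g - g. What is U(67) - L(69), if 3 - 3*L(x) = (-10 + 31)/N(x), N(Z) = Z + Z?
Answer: -131/138 ≈ -0.94928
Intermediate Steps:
N(Z) = 2*Z
U(g) = 0
L(x) = 1 - 7/(2*x) (L(x) = 1 - (-10 + 31)/(3*(2*x)) = 1 - 7*1/(2*x) = 1 - 7/(2*x))
U(67) - L(69) = 0 - (-7/2 + 69)/69 = 0 - 131/(69*2) = 0 - 1*131/138 = 0 - 131/138 = -131/138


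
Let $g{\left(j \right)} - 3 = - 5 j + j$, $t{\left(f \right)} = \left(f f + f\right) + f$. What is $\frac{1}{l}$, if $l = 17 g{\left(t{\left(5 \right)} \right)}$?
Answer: $- \frac{1}{2329} \approx -0.00042937$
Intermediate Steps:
$t{\left(f \right)} = f^{2} + 2 f$ ($t{\left(f \right)} = \left(f^{2} + f\right) + f = \left(f + f^{2}\right) + f = f^{2} + 2 f$)
$g{\left(j \right)} = 3 - 4 j$ ($g{\left(j \right)} = 3 + \left(- 5 j + j\right) = 3 - 4 j$)
$l = -2329$ ($l = 17 \left(3 - 4 \cdot 5 \left(2 + 5\right)\right) = 17 \left(3 - 4 \cdot 5 \cdot 7\right) = 17 \left(3 - 140\right) = 17 \left(-137\right) = -2329$)
$\frac{1}{l} = \frac{1}{-2329} = - \frac{1}{2329}$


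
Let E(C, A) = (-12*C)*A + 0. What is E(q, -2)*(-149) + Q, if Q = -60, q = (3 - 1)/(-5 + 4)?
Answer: 7092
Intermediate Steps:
q = -2 (q = 2/(-1) = 2*(-1) = -2)
E(C, A) = -12*A*C (E(C, A) = -12*A*C + 0 = -12*A*C)
E(q, -2)*(-149) + Q = -12*(-2)*(-2)*(-149) - 60 = -48*(-149) - 60 = 7152 - 60 = 7092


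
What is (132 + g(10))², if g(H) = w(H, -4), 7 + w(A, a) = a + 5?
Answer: 15876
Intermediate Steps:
w(A, a) = -2 + a (w(A, a) = -7 + (a + 5) = -7 + (5 + a) = -2 + a)
g(H) = -6 (g(H) = -2 - 4 = -6)
(132 + g(10))² = (132 - 6)² = 126² = 15876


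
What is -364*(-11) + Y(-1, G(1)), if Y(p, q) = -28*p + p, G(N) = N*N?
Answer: 4031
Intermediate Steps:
G(N) = N²
Y(p, q) = -27*p
-364*(-11) + Y(-1, G(1)) = -364*(-11) - 27*(-1) = 4004 + 27 = 4031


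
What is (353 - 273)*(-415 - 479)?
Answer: -71520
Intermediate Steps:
(353 - 273)*(-415 - 479) = 80*(-894) = -71520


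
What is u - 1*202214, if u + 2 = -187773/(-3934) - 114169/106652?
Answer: -6058855800567/29969212 ≈ -2.0217e+5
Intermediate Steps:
u = 1338434801/29969212 (u = -2 + (-187773/(-3934) - 114169/106652) = -2 + (-187773*(-1/3934) - 114169*1/106652) = -2 + (187773/3934 - 114169/106652) = -2 + 1398373225/29969212 = 1338434801/29969212 ≈ 44.660)
u - 1*202214 = 1338434801/29969212 - 1*202214 = 1338434801/29969212 - 202214 = -6058855800567/29969212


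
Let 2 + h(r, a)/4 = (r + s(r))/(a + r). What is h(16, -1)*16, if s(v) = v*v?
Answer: 15488/15 ≈ 1032.5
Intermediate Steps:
s(v) = v**2
h(r, a) = -8 + 4*(r + r**2)/(a + r) (h(r, a) = -8 + 4*((r + r**2)/(a + r)) = -8 + 4*(r + r**2)/(a + r))
h(16, -1)*16 = (4*(16**2 - 1*16 - 2*(-1))/(-1 + 16))*16 = (4*(256 - 16 + 2)/15)*16 = (4*(1/15)*242)*16 = (968/15)*16 = 15488/15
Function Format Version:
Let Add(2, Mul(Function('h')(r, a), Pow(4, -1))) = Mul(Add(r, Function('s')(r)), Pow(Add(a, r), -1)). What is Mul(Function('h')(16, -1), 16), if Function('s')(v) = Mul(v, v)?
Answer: Rational(15488, 15) ≈ 1032.5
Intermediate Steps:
Function('s')(v) = Pow(v, 2)
Function('h')(r, a) = Add(-8, Mul(4, Pow(Add(a, r), -1), Add(r, Pow(r, 2)))) (Function('h')(r, a) = Add(-8, Mul(4, Mul(Add(r, Pow(r, 2)), Pow(Add(a, r), -1)))) = Add(-8, Mul(4, Mul(Pow(Add(a, r), -1), Add(r, Pow(r, 2))))) = Add(-8, Mul(4, Pow(Add(a, r), -1), Add(r, Pow(r, 2)))))
Mul(Function('h')(16, -1), 16) = Mul(Mul(4, Pow(Add(-1, 16), -1), Add(Pow(16, 2), Mul(-1, 16), Mul(-2, -1))), 16) = Mul(Mul(4, Pow(15, -1), Add(256, -16, 2)), 16) = Mul(Mul(4, Rational(1, 15), 242), 16) = Mul(Rational(968, 15), 16) = Rational(15488, 15)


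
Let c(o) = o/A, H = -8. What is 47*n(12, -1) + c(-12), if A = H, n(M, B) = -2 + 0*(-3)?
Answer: -185/2 ≈ -92.500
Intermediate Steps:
n(M, B) = -2 (n(M, B) = -2 + 0 = -2)
A = -8
c(o) = -o/8 (c(o) = o/(-8) = o*(-⅛) = -o/8)
47*n(12, -1) + c(-12) = 47*(-2) - ⅛*(-12) = -94 + 3/2 = -185/2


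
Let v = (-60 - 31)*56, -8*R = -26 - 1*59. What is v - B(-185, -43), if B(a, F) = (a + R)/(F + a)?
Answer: -3098833/608 ≈ -5096.8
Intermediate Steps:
R = 85/8 (R = -(-26 - 1*59)/8 = -(-26 - 59)/8 = -⅛*(-85) = 85/8 ≈ 10.625)
v = -5096 (v = -91*56 = -5096)
B(a, F) = (85/8 + a)/(F + a) (B(a, F) = (a + 85/8)/(F + a) = (85/8 + a)/(F + a))
v - B(-185, -43) = -5096 - (85/8 - 185)/(-43 - 185) = -5096 - (-1395)/((-228)*8) = -5096 - (-1)*(-1395)/(228*8) = -5096 - 1*465/608 = -5096 - 465/608 = -3098833/608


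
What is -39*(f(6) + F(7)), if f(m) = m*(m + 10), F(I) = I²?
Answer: -5655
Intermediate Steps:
f(m) = m*(10 + m)
-39*(f(6) + F(7)) = -39*(6*(10 + 6) + 7²) = -39*(6*16 + 49) = -39*(96 + 49) = -39*145 = -5655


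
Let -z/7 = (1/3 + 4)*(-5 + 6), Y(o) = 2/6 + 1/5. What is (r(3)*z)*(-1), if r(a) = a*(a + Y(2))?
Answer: 4823/15 ≈ 321.53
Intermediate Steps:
Y(o) = 8/15 (Y(o) = 2*(⅙) + 1*(⅕) = ⅓ + ⅕ = 8/15)
z = -91/3 (z = -7*(1/3 + 4)*(-5 + 6) = -7*(⅓ + 4) = -91/3 ≈ -30.333)
r(a) = a*(8/15 + a) (r(a) = a*(a + 8/15) = a*(8/15 + a))
(r(3)*z)*(-1) = (((1/15)*3*(8 + 15*3))*(-91/3))*(-1) = (((1/15)*3*(8 + 45))*(-91/3))*(-1) = (((1/15)*3*53)*(-91/3))*(-1) = ((53/5)*(-91/3))*(-1) = -4823/15*(-1) = 4823/15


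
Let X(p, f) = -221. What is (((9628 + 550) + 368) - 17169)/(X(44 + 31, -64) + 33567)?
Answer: -6623/33346 ≈ -0.19861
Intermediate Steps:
(((9628 + 550) + 368) - 17169)/(X(44 + 31, -64) + 33567) = (((9628 + 550) + 368) - 17169)/(-221 + 33567) = ((10178 + 368) - 17169)/33346 = (10546 - 17169)*(1/33346) = -6623*1/33346 = -6623/33346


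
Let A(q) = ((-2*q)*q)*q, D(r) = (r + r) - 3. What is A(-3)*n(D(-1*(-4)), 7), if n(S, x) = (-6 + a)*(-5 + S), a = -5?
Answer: 0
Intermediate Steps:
D(r) = -3 + 2*r (D(r) = 2*r - 3 = -3 + 2*r)
n(S, x) = 55 - 11*S (n(S, x) = (-6 - 5)*(-5 + S) = -11*(-5 + S) = 55 - 11*S)
A(q) = -2*q³ (A(q) = (-2*q²)*q = -2*q³)
A(-3)*n(D(-1*(-4)), 7) = (-2*(-3)³)*(55 - 11*(-3 + 2*(-1*(-4)))) = (-2*(-27))*(55 - 11*(-3 + 2*4)) = 54*(55 - 11*(-3 + 8)) = 54*(55 - 11*5) = 54*(55 - 55) = 54*0 = 0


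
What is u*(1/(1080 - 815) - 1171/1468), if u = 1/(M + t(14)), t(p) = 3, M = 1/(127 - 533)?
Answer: -62695941/236718670 ≈ -0.26485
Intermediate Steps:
M = -1/406 (M = 1/(-406) = -1/406 ≈ -0.0024631)
u = 406/1217 (u = 1/(-1/406 + 3) = 1/(1217/406) = 406/1217 ≈ 0.33361)
u*(1/(1080 - 815) - 1171/1468) = 406*(1/(1080 - 815) - 1171/1468)/1217 = 406*(1/265 - 1171*1/1468)/1217 = 406*(1/265 - 1171/1468)/1217 = (406/1217)*(-308847/389020) = -62695941/236718670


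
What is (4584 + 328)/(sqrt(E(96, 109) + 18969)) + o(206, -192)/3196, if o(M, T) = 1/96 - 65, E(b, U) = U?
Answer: -367/18048 + 2456*sqrt(19078)/9539 ≈ 35.542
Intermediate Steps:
o(M, T) = -6239/96 (o(M, T) = 1/96 - 65 = -6239/96)
(4584 + 328)/(sqrt(E(96, 109) + 18969)) + o(206, -192)/3196 = (4584 + 328)/(sqrt(109 + 18969)) - 6239/96/3196 = 4912/(sqrt(19078)) - 6239/96*1/3196 = 4912*(sqrt(19078)/19078) - 367/18048 = 2456*sqrt(19078)/9539 - 367/18048 = -367/18048 + 2456*sqrt(19078)/9539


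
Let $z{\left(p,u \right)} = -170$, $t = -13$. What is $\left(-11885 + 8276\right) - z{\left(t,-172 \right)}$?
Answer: $-3439$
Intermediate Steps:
$\left(-11885 + 8276\right) - z{\left(t,-172 \right)} = \left(-11885 + 8276\right) - -170 = -3609 + 170 = -3439$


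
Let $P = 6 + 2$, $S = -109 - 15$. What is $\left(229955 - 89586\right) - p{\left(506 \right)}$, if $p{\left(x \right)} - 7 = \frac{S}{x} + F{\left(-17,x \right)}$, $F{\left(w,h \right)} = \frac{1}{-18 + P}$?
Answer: $\frac{355116733}{2530} \approx 1.4036 \cdot 10^{5}$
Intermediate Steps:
$S = -124$ ($S = -109 - 15 = -124$)
$P = 8$
$F{\left(w,h \right)} = - \frac{1}{10}$ ($F{\left(w,h \right)} = \frac{1}{-18 + 8} = \frac{1}{-10} = - \frac{1}{10}$)
$p{\left(x \right)} = \frac{69}{10} - \frac{124}{x}$ ($p{\left(x \right)} = 7 - \left(\frac{1}{10} + \frac{124}{x}\right) = \frac{69}{10} - \frac{124}{x}$)
$\left(229955 - 89586\right) - p{\left(506 \right)} = \left(229955 - 89586\right) - \left(\frac{69}{10} - \frac{124}{506}\right) = \left(229955 - 89586\right) - \left(\frac{69}{10} - \frac{62}{253}\right) = 140369 - \left(\frac{69}{10} - \frac{62}{253}\right) = 140369 - \frac{16837}{2530} = \frac{355116733}{2530}$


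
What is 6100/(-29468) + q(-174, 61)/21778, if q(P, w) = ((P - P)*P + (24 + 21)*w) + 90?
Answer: -12326005/160438526 ≈ -0.076827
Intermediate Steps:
q(P, w) = 90 + 45*w (q(P, w) = (0*P + 45*w) + 90 = (0 + 45*w) + 90 = 45*w + 90 = 90 + 45*w)
6100/(-29468) + q(-174, 61)/21778 = 6100/(-29468) + (90 + 45*61)/21778 = 6100*(-1/29468) + (90 + 2745)*(1/21778) = -1525/7367 + 2835*(1/21778) = -1525/7367 + 2835/21778 = -12326005/160438526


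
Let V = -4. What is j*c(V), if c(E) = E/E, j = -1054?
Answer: -1054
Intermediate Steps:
c(E) = 1
j*c(V) = -1054*1 = -1054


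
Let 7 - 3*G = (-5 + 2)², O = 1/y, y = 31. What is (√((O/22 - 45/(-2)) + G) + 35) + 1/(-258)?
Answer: 9029/258 + √22850751/1023 ≈ 39.669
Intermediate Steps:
O = 1/31 ≈ 0.032258
G = -⅔ (G = 7/3 - (-5 + 2)²/3 = 7/3 - ⅓*(-3)² = 7/3 - ⅓*9 = 7/3 - 3 = -⅔ ≈ -0.66667)
(√((O/22 - 45/(-2)) + G) + 35) + 1/(-258) = (√(((1/31)/22 - 45/(-2)) - ⅔) + 35) + 1/(-258) = (√(((1/31)*(1/22) - 45*(-½)) - ⅔) + 35) - 1/258 = (√((1/682 + 45/2) - ⅔) + 35) - 1/258 = (√(7673/341 - ⅔) + 35) - 1/258 = (√(22337/1023) + 35) - 1/258 = (√22850751/1023 + 35) - 1/258 = (35 + √22850751/1023) - 1/258 = 9029/258 + √22850751/1023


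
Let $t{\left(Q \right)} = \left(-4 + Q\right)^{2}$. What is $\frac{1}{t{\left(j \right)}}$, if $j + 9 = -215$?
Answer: $\frac{1}{51984} \approx 1.9237 \cdot 10^{-5}$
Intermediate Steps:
$j = -224$ ($j = -9 - 215 = -224$)
$\frac{1}{t{\left(j \right)}} = \frac{1}{\left(-4 - 224\right)^{2}} = \frac{1}{\left(-228\right)^{2}} = \frac{1}{51984}$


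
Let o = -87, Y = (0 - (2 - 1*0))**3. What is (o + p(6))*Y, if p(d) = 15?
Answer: 576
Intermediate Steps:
Y = -8 (Y = (0 - (2 + 0))**3 = (0 - 1*2)**3 = (0 - 2)**3 = (-2)**3 = -8)
(o + p(6))*Y = (-87 + 15)*(-8) = -72*(-8) = 576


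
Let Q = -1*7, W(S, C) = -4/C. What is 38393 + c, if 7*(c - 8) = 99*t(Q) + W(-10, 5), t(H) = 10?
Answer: 1348981/35 ≈ 38542.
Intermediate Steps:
Q = -7
c = 5226/35 (c = 8 + (99*10 - 4/5)/7 = 8 + (990 - 4*1/5)/7 = 8 + (990 - 4/5)/7 = 8 + (1/7)*(4946/5) = 8 + 4946/35 = 5226/35 ≈ 149.31)
38393 + c = 38393 + 5226/35 = 1348981/35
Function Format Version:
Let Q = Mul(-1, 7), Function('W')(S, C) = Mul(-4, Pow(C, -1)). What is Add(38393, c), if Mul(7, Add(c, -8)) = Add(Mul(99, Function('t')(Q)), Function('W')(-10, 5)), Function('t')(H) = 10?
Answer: Rational(1348981, 35) ≈ 38542.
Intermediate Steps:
Q = -7
c = Rational(5226, 35) (c = Add(8, Mul(Rational(1, 7), Add(Mul(99, 10), Mul(-4, Pow(5, -1))))) = Add(8, Mul(Rational(1, 7), Add(990, Mul(-4, Rational(1, 5))))) = Add(8, Mul(Rational(1, 7), Add(990, Rational(-4, 5)))) = Add(8, Mul(Rational(1, 7), Rational(4946, 5))) = Add(8, Rational(4946, 35)) = Rational(5226, 35) ≈ 149.31)
Add(38393, c) = Add(38393, Rational(5226, 35)) = Rational(1348981, 35)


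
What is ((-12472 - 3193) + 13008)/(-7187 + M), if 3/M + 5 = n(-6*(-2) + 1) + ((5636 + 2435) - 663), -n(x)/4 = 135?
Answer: 18234991/49324378 ≈ 0.36970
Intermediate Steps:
n(x) = -540 (n(x) = -4*135 = -540)
M = 3/6863 (M = 3/(-5 + (-540 + ((5636 + 2435) - 663))) = 3/(-5 + (-540 + (8071 - 663))) = 3/(-5 + (-540 + 7408)) = 3/(-5 + 6868) = 3/6863 ≈ 0.00043713)
((-12472 - 3193) + 13008)/(-7187 + M) = ((-12472 - 3193) + 13008)/(-7187 + 3/6863) = (-15665 + 13008)/(-49324378/6863) = -2657*(-6863/49324378) = 18234991/49324378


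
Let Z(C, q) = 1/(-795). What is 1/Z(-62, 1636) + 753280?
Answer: 752485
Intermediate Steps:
Z(C, q) = -1/795
1/Z(-62, 1636) + 753280 = 1/(-1/795) + 753280 = -795 + 753280 = 752485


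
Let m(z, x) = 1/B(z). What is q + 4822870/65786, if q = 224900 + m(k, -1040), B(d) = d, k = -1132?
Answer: 8376853323927/37234876 ≈ 2.2497e+5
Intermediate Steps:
m(z, x) = 1/z
q = 254586799/1132 (q = 224900 + 1/(-1132) = 224900 - 1/1132 = 254586799/1132 ≈ 2.2490e+5)
q + 4822870/65786 = 254586799/1132 + 4822870/65786 = 254586799/1132 + 4822870*(1/65786) = 254586799/1132 + 2411435/32893 = 8376853323927/37234876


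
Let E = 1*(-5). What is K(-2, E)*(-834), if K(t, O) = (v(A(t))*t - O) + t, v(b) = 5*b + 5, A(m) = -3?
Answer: -19182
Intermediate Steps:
v(b) = 5 + 5*b
E = -5
K(t, O) = -O - 9*t (K(t, O) = ((5 + 5*(-3))*t - O) + t = ((5 - 15)*t - O) + t = (-10*t - O) + t = (-O - 10*t) + t = -O - 9*t)
K(-2, E)*(-834) = (-1*(-5) - 9*(-2))*(-834) = (5 + 18)*(-834) = 23*(-834) = -19182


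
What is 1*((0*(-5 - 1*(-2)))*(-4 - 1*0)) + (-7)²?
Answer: 49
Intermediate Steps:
1*((0*(-5 - 1*(-2)))*(-4 - 1*0)) + (-7)² = 1*((0*(-5 + 2))*(-4 + 0)) + 49 = 1*((0*(-3))*(-4)) + 49 = 1*(0*(-4)) + 49 = 1*0 + 49 = 0 + 49 = 49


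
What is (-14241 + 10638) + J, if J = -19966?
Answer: -23569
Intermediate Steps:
(-14241 + 10638) + J = (-14241 + 10638) - 19966 = -3603 - 19966 = -23569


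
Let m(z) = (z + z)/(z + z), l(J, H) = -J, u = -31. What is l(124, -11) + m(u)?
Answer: -123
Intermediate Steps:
m(z) = 1 (m(z) = (2*z)/((2*z)) = (2*z)*(1/(2*z)) = 1)
l(124, -11) + m(u) = -1*124 + 1 = -124 + 1 = -123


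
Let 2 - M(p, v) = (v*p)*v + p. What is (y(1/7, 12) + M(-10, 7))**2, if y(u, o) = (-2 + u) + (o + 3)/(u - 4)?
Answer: 977437696/3969 ≈ 2.4627e+5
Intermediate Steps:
y(u, o) = -2 + u + (3 + o)/(-4 + u) (y(u, o) = (-2 + u) + (3 + o)/(-4 + u) = -2 + u + (3 + o)/(-4 + u))
M(p, v) = 2 - p - p*v**2 (M(p, v) = 2 - ((v*p)*v + p) = 2 - ((p*v)*v + p) = 2 - (p*v**2 + p) = 2 - (p + p*v**2) = 2 + (-p - p*v**2) = 2 - p - p*v**2)
(y(1/7, 12) + M(-10, 7))**2 = ((11 + 12 + (1/7)**2 - 6/7)/(-4 + 1/7) + (2 - 1*(-10) - 1*(-10)*7**2))**2 = ((11 + 12 + (1/7)**2 - 6*1/7)/(-4 + 1/7) + (2 + 10 - 1*(-10)*49))**2 = ((11 + 12 + 1/49 - 6/7)/(-27/7) + (2 + 10 + 490))**2 = (-7/27*1086/49 + 502)**2 = (-362/63 + 502)**2 = (31264/63)**2 = 977437696/3969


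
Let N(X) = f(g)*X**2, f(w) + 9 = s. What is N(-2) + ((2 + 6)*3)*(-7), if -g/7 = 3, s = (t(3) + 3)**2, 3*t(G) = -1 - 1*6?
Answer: -1820/9 ≈ -202.22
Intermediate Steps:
t(G) = -7/3 (t(G) = (-1 - 1*6)/3 = (-1 - 6)/3 = (1/3)*(-7) = -7/3)
s = 4/9 (s = (-7/3 + 3)**2 = (2/3)**2 = 4/9 ≈ 0.44444)
g = -21 (g = -7*3 = -21)
f(w) = -77/9 (f(w) = -9 + 4/9 = -77/9)
N(X) = -77*X**2/9
N(-2) + ((2 + 6)*3)*(-7) = -77/9*(-2)**2 + ((2 + 6)*3)*(-7) = -77/9*4 + (8*3)*(-7) = -308/9 + 24*(-7) = -308/9 - 168 = -1820/9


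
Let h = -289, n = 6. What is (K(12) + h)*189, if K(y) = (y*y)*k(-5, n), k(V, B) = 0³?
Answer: -54621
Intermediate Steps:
k(V, B) = 0
K(y) = 0 (K(y) = (y*y)*0 = y²*0 = 0)
(K(12) + h)*189 = (0 - 289)*189 = -289*189 = -54621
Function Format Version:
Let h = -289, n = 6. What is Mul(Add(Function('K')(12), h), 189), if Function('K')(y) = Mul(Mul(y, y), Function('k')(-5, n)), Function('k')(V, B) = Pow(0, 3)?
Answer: -54621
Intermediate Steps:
Function('k')(V, B) = 0
Function('K')(y) = 0 (Function('K')(y) = Mul(Mul(y, y), 0) = Mul(Pow(y, 2), 0) = 0)
Mul(Add(Function('K')(12), h), 189) = Mul(Add(0, -289), 189) = Mul(-289, 189) = -54621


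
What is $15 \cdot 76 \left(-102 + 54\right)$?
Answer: $-54720$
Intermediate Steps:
$15 \cdot 76 \left(-102 + 54\right) = 1140 \left(-48\right) = -54720$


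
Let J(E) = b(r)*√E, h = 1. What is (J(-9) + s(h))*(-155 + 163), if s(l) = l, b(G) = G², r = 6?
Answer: 8 + 864*I ≈ 8.0 + 864.0*I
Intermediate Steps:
J(E) = 36*√E (J(E) = 6²*√E = 36*√E)
(J(-9) + s(h))*(-155 + 163) = (36*√(-9) + 1)*(-155 + 163) = (36*(3*I) + 1)*8 = (108*I + 1)*8 = (1 + 108*I)*8 = 8 + 864*I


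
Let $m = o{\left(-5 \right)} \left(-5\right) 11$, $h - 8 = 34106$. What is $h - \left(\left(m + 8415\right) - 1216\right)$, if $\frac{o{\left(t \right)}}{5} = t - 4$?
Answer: $24440$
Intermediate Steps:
$o{\left(t \right)} = -20 + 5 t$ ($o{\left(t \right)} = 5 \left(t - 4\right) = 5 \left(-4 + t\right) = -20 + 5 t$)
$h = 34114$ ($h = 8 + 34106 = 34114$)
$m = 2475$ ($m = \left(-20 + 5 \left(-5\right)\right) \left(-5\right) 11 = \left(-20 - 25\right) \left(-5\right) 11 = \left(-45\right) \left(-5\right) 11 = 225 \cdot 11 = 2475$)
$h - \left(\left(m + 8415\right) - 1216\right) = 34114 - \left(\left(2475 + 8415\right) - 1216\right) = 34114 - \left(10890 - 1216\right) = 34114 - 9674 = 24440$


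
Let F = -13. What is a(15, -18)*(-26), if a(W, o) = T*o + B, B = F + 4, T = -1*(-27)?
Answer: 12870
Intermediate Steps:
T = 27
B = -9 (B = -13 + 4 = -9)
a(W, o) = -9 + 27*o (a(W, o) = 27*o - 9 = -9 + 27*o)
a(15, -18)*(-26) = (-9 + 27*(-18))*(-26) = (-9 - 486)*(-26) = -495*(-26) = 12870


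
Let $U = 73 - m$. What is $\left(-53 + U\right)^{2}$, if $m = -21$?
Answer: $1681$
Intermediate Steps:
$U = 94$ ($U = 73 - -21 = 73 + 21 = 94$)
$\left(-53 + U\right)^{2} = \left(-53 + 94\right)^{2} = 41^{2} = 1681$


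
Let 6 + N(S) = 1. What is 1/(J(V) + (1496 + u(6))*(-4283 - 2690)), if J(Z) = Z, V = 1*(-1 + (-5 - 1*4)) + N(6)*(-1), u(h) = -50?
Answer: -1/10082963 ≈ -9.9177e-8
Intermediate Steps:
N(S) = -5 (N(S) = -6 + 1 = -5)
V = -5 (V = 1*(-1 + (-5 - 1*4)) - 5*(-1) = 1*(-1 + (-5 - 4)) + 5 = 1*(-1 - 9) + 5 = 1*(-10) + 5 = -10 + 5 = -5)
1/(J(V) + (1496 + u(6))*(-4283 - 2690)) = 1/(-5 + (1496 - 50)*(-4283 - 2690)) = 1/(-5 + 1446*(-6973)) = 1/(-5 - 10082958) = 1/(-10082963) = -1/10082963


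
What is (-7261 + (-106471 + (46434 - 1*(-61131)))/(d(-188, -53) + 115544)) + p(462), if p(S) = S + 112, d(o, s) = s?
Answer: -772287223/115491 ≈ -6687.0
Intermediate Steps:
p(S) = 112 + S
(-7261 + (-106471 + (46434 - 1*(-61131)))/(d(-188, -53) + 115544)) + p(462) = (-7261 + (-106471 + (46434 - 1*(-61131)))/(-53 + 115544)) + (112 + 462) = (-7261 + (-106471 + (46434 + 61131))/115491) + 574 = (-7261 + (-106471 + 107565)*(1/115491)) + 574 = (-7261 + 1094*(1/115491)) + 574 = (-7261 + 1094/115491) + 574 = -838579057/115491 + 574 = -772287223/115491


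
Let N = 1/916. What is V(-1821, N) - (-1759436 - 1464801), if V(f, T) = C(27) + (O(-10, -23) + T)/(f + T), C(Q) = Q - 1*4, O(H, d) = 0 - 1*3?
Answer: 5378178531847/1668035 ≈ 3.2243e+6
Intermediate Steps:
O(H, d) = -3 (O(H, d) = 0 - 3 = -3)
N = 1/916 ≈ 0.0010917
C(Q) = -4 + Q (C(Q) = Q - 4 = -4 + Q)
V(f, T) = 23 + (-3 + T)/(T + f) (V(f, T) = (-4 + 27) + (-3 + T)/(f + T) = 23 + (-3 + T)/(T + f))
V(-1821, N) - (-1759436 - 1464801) = (-3 + 23*(-1821) + 24*(1/916))/(1/916 - 1821) - (-1759436 - 1464801) = (-3 - 41883 + 6/229)/(-1668035/916) - 1*(-3224237) = -916/1668035*(-9591888/229) + 3224237 = 38367552/1668035 + 3224237 = 5378178531847/1668035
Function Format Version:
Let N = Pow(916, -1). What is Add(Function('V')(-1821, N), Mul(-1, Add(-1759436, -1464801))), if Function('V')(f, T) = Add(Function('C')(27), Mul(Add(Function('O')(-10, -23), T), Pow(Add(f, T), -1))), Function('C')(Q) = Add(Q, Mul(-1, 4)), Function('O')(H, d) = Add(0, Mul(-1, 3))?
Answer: Rational(5378178531847, 1668035) ≈ 3.2243e+6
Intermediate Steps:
Function('O')(H, d) = -3 (Function('O')(H, d) = Add(0, -3) = -3)
N = Rational(1, 916) ≈ 0.0010917
Function('C')(Q) = Add(-4, Q) (Function('C')(Q) = Add(Q, -4) = Add(-4, Q))
Function('V')(f, T) = Add(23, Mul(Pow(Add(T, f), -1), Add(-3, T))) (Function('V')(f, T) = Add(Add(-4, 27), Mul(Add(-3, T), Pow(Add(f, T), -1))) = Add(23, Mul(Add(-3, T), Pow(Add(T, f), -1))) = Add(23, Mul(Pow(Add(T, f), -1), Add(-3, T))))
Add(Function('V')(-1821, N), Mul(-1, Add(-1759436, -1464801))) = Add(Mul(Pow(Add(Rational(1, 916), -1821), -1), Add(-3, Mul(23, -1821), Mul(24, Rational(1, 916)))), Mul(-1, Add(-1759436, -1464801))) = Add(Mul(Pow(Rational(-1668035, 916), -1), Add(-3, -41883, Rational(6, 229))), Mul(-1, -3224237)) = Add(Mul(Rational(-916, 1668035), Rational(-9591888, 229)), 3224237) = Add(Rational(38367552, 1668035), 3224237) = Rational(5378178531847, 1668035)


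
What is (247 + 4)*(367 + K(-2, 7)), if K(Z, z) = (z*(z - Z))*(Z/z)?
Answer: 87599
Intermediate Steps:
K(Z, z) = Z*(z - Z)
(247 + 4)*(367 + K(-2, 7)) = (247 + 4)*(367 - 2*(7 - 1*(-2))) = 251*(367 - 2*(7 + 2)) = 251*(367 - 2*9) = 251*(367 - 18) = 251*349 = 87599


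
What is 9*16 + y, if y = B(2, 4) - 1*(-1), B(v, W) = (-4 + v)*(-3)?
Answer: 151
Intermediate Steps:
B(v, W) = 12 - 3*v
y = 7 (y = (12 - 3*2) - 1*(-1) = (12 - 6) + 1 = 6 + 1 = 7)
9*16 + y = 9*16 + 7 = 144 + 7 = 151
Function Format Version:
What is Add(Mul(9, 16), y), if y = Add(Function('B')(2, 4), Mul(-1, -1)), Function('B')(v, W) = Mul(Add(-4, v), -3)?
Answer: 151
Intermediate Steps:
Function('B')(v, W) = Add(12, Mul(-3, v))
y = 7 (y = Add(Add(12, Mul(-3, 2)), Mul(-1, -1)) = Add(Add(12, -6), 1) = Add(6, 1) = 7)
Add(Mul(9, 16), y) = Add(Mul(9, 16), 7) = Add(144, 7) = 151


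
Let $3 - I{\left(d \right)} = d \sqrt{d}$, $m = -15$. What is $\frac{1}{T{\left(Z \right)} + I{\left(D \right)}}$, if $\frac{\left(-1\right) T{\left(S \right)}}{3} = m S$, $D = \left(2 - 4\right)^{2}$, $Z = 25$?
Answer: $\frac{1}{1120} \approx 0.00089286$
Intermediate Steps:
$D = 4$ ($D = \left(-2\right)^{2} = 4$)
$T{\left(S \right)} = 45 S$ ($T{\left(S \right)} = - 3 \left(- 15 S\right) = 45 S$)
$I{\left(d \right)} = 3 - d^{\frac{3}{2}}$ ($I{\left(d \right)} = 3 - d \sqrt{d} = 3 - d^{\frac{3}{2}}$)
$\frac{1}{T{\left(Z \right)} + I{\left(D \right)}} = \frac{1}{45 \cdot 25 + \left(3 - 4^{\frac{3}{2}}\right)} = \frac{1}{1125 + \left(3 - 8\right)} = \frac{1}{1125 - 5} = \frac{1}{1120}$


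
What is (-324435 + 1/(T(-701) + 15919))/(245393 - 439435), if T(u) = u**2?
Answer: 164592364199/98441387440 ≈ 1.6720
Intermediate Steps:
(-324435 + 1/(T(-701) + 15919))/(245393 - 439435) = (-324435 + 1/((-701)**2 + 15919))/(245393 - 439435) = (-324435 + 1/(491401 + 15919))/(-194042) = (-324435 + 1/507320)*(-1/194042) = -164592364199/507320*(-1/194042) = 164592364199/98441387440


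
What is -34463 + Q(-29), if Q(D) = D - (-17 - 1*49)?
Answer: -34426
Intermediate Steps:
Q(D) = 66 + D (Q(D) = D - (-17 - 49) = D - 1*(-66) = D + 66 = 66 + D)
-34463 + Q(-29) = -34463 + (66 - 29) = -34463 + 37 = -34426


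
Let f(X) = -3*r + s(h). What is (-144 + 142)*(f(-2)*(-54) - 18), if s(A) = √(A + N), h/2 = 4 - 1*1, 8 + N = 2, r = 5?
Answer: -1584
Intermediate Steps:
N = -6 (N = -8 + 2 = -6)
h = 6 (h = 2*(4 - 1*1) = 2*(4 - 1) = 2*3 = 6)
s(A) = √(-6 + A) (s(A) = √(A - 6) = √(-6 + A))
f(X) = -15 (f(X) = -3*5 + √(-6 + 6) = -15 + √0 = -15 + 0 = -15)
(-144 + 142)*(f(-2)*(-54) - 18) = (-144 + 142)*(-15*(-54) - 18) = -2*(810 - 18) = -2*792 = -1584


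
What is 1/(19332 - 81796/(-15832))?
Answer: 3958/76536505 ≈ 5.1714e-5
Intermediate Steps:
1/(19332 - 81796/(-15832)) = 1/(19332 - 81796*(-1/15832)) = 1/(19332 + 20449/3958) = 1/(76536505/3958) = 3958/76536505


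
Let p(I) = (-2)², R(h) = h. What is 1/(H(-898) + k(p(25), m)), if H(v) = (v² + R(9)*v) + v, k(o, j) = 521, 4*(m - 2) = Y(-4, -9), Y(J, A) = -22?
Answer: 1/797945 ≈ 1.2532e-6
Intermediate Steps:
p(I) = 4
m = -7/2 (m = 2 + (¼)*(-22) = 2 - 11/2 = -7/2 ≈ -3.5000)
H(v) = v² + 10*v (H(v) = (v² + 9*v) + v = v² + 10*v)
1/(H(-898) + k(p(25), m)) = 1/(-898*(10 - 898) + 521) = 1/(-898*(-888) + 521) = 1/(797424 + 521) = 1/797945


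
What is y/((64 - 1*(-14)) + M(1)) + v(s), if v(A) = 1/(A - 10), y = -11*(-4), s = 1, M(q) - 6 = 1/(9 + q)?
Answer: 3119/7569 ≈ 0.41208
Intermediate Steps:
M(q) = 6 + 1/(9 + q)
y = 44
v(A) = 1/(-10 + A)
y/((64 - 1*(-14)) + M(1)) + v(s) = 44/((64 - 1*(-14)) + (55 + 6*1)/(9 + 1)) + 1/(-10 + 1) = 44/((64 + 14) + (55 + 6)/10) + 1/(-9) = 44/(78 + (1/10)*61) - 1/9 = 44/(78 + 61/10) - 1/9 = 44/(841/10) - 1/9 = 44*(10/841) - 1/9 = 440/841 - 1/9 = 3119/7569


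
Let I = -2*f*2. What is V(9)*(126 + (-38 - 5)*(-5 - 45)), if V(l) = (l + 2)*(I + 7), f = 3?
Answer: -125180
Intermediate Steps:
I = -12 (I = -2*3*2 = -6*2 = -12)
V(l) = -10 - 5*l (V(l) = (l + 2)*(-12 + 7) = (2 + l)*(-5) = -10 - 5*l)
V(9)*(126 + (-38 - 5)*(-5 - 45)) = (-10 - 5*9)*(126 + (-38 - 5)*(-5 - 45)) = (-10 - 45)*(126 - 43*(-50)) = -55*(126 + 2150) = -55*2276 = -125180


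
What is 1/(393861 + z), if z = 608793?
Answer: 1/1002654 ≈ 9.9735e-7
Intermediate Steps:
1/(393861 + z) = 1/(393861 + 608793) = 1/1002654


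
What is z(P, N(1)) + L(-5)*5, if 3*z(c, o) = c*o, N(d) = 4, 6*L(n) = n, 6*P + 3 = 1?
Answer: -83/18 ≈ -4.6111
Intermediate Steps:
P = -⅓ (P = -½ + (⅙)*1 = -½ + ⅙ = -⅓ ≈ -0.33333)
L(n) = n/6
z(c, o) = c*o/3 (z(c, o) = (c*o)/3 = c*o/3)
z(P, N(1)) + L(-5)*5 = (⅓)*(-⅓)*4 + ((⅙)*(-5))*5 = -4/9 - ⅚*5 = -4/9 - 25/6 = -83/18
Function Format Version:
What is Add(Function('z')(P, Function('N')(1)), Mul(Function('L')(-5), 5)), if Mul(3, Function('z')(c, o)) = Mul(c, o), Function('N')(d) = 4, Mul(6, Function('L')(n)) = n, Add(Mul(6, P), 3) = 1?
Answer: Rational(-83, 18) ≈ -4.6111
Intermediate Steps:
P = Rational(-1, 3) (P = Add(Rational(-1, 2), Mul(Rational(1, 6), 1)) = Add(Rational(-1, 2), Rational(1, 6)) = Rational(-1, 3) ≈ -0.33333)
Function('L')(n) = Mul(Rational(1, 6), n)
Function('z')(c, o) = Mul(Rational(1, 3), c, o) (Function('z')(c, o) = Mul(Rational(1, 3), Mul(c, o)) = Mul(Rational(1, 3), c, o))
Add(Function('z')(P, Function('N')(1)), Mul(Function('L')(-5), 5)) = Add(Mul(Rational(1, 3), Rational(-1, 3), 4), Mul(Mul(Rational(1, 6), -5), 5)) = Add(Rational(-4, 9), Mul(Rational(-5, 6), 5)) = Add(Rational(-4, 9), Rational(-25, 6)) = Rational(-83, 18)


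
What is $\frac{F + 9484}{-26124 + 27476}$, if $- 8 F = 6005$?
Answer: $\frac{69867}{10816} \approx 6.4596$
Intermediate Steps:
$F = - \frac{6005}{8}$ ($F = \left(- \frac{1}{8}\right) 6005 = - \frac{6005}{8} \approx -750.63$)
$\frac{F + 9484}{-26124 + 27476} = \frac{- \frac{6005}{8} + 9484}{-26124 + 27476} = \frac{69867}{8 \cdot 1352} = \frac{69867}{8} \cdot \frac{1}{1352} = \frac{69867}{10816}$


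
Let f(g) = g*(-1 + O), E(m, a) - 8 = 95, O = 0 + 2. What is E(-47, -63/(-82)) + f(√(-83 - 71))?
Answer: 103 + I*√154 ≈ 103.0 + 12.41*I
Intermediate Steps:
O = 2
E(m, a) = 103 (E(m, a) = 8 + 95 = 103)
f(g) = g (f(g) = g*(-1 + 2) = g*1 = g)
E(-47, -63/(-82)) + f(√(-83 - 71)) = 103 + √(-83 - 71) = 103 + √(-154) = 103 + I*√154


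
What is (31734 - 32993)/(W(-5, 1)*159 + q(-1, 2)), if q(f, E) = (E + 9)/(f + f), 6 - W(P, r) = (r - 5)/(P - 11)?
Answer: -5036/3635 ≈ -1.3854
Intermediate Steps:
W(P, r) = 6 - (-5 + r)/(-11 + P) (W(P, r) = 6 - (r - 5)/(P - 11) = 6 - (-5 + r)/(-11 + P))
q(f, E) = (9 + E)/(2*f) (q(f, E) = (9 + E)/((2*f)) = (9 + E)*(1/(2*f)) = (9 + E)/(2*f))
(31734 - 32993)/(W(-5, 1)*159 + q(-1, 2)) = (31734 - 32993)/(((-61 - 1*1 + 6*(-5))/(-11 - 5))*159 + (1/2)*(9 + 2)/(-1)) = -1259/(((-61 - 1 - 30)/(-16))*159 + (1/2)*(-1)*11) = -1259/(-1/16*(-92)*159 - 11/2) = -1259/((23/4)*159 - 11/2) = -1259/(3657/4 - 11/2) = -1259/3635/4 = -1259*4/3635 = -5036/3635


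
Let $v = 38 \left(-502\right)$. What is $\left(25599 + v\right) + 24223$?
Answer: $30746$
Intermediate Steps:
$v = -19076$
$\left(25599 + v\right) + 24223 = \left(25599 - 19076\right) + 24223 = 6523 + 24223 = 30746$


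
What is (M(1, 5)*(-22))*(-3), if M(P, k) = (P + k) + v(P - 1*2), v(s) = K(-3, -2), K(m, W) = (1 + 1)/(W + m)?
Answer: 1848/5 ≈ 369.60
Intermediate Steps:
K(m, W) = 2/(W + m)
v(s) = -⅖ (v(s) = 2/(-2 - 3) = 2/(-5) = 2*(-⅕) = -⅖)
M(P, k) = -⅖ + P + k (M(P, k) = (P + k) - ⅖ = -⅖ + P + k)
(M(1, 5)*(-22))*(-3) = ((-⅖ + 1 + 5)*(-22))*(-3) = ((28/5)*(-22))*(-3) = -616/5*(-3) = 1848/5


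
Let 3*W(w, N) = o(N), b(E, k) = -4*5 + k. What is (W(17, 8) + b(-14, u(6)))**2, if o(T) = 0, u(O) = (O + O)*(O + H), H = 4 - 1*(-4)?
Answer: 21904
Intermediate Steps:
H = 8 (H = 4 + 4 = 8)
u(O) = 2*O*(8 + O) (u(O) = (O + O)*(O + 8) = (2*O)*(8 + O) = 2*O*(8 + O))
b(E, k) = -20 + k
W(w, N) = 0 (W(w, N) = (1/3)*0 = 0)
(W(17, 8) + b(-14, u(6)))**2 = (0 + (-20 + 2*6*(8 + 6)))**2 = (0 + (-20 + 2*6*14))**2 = (0 + (-20 + 168))**2 = (0 + 148)**2 = 148**2 = 21904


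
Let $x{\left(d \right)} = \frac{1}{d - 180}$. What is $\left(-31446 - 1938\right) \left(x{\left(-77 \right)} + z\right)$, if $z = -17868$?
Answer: $\frac{153301898568}{257} \approx 5.9651 \cdot 10^{8}$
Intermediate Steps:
$x{\left(d \right)} = \frac{1}{-180 + d}$
$\left(-31446 - 1938\right) \left(x{\left(-77 \right)} + z\right) = \left(-31446 - 1938\right) \left(\frac{1}{-180 - 77} - 17868\right) = \left(-31446 - 1938\right) \left(\frac{1}{-257} - 17868\right) = - 33384 \left(- \frac{1}{257} - 17868\right) = \left(-33384\right) \left(- \frac{4592077}{257}\right) = \frac{153301898568}{257}$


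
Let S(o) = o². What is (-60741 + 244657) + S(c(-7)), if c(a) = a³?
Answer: 301565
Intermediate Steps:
(-60741 + 244657) + S(c(-7)) = (-60741 + 244657) + ((-7)³)² = 183916 + (-343)² = 183916 + 117649 = 301565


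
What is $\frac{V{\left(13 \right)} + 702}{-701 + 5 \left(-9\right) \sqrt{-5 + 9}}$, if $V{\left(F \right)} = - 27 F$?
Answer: $- \frac{351}{791} \approx -0.44374$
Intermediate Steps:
$\frac{V{\left(13 \right)} + 702}{-701 + 5 \left(-9\right) \sqrt{-5 + 9}} = \frac{\left(-27\right) 13 + 702}{-701 + 5 \left(-9\right) \sqrt{-5 + 9}} = \frac{-351 + 702}{-701 - 45 \sqrt{4}} = \frac{351}{-701 - 90} = \frac{351}{-791} = 351 \left(- \frac{1}{791}\right) = - \frac{351}{791}$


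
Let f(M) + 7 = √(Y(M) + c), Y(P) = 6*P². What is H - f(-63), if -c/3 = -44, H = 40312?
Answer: 40319 - √23946 ≈ 40164.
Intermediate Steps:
c = 132 (c = -3*(-44) = 132)
f(M) = -7 + √(132 + 6*M²) (f(M) = -7 + √(6*M² + 132) = -7 + √(132 + 6*M²))
H - f(-63) = 40312 - (-7 + √(132 + 6*(-63)²)) = 40312 - (-7 + √(132 + 6*3969)) = 40312 - (-7 + √(132 + 23814)) = 40312 - (-7 + √23946) = 40312 + (7 - √23946) = 40319 - √23946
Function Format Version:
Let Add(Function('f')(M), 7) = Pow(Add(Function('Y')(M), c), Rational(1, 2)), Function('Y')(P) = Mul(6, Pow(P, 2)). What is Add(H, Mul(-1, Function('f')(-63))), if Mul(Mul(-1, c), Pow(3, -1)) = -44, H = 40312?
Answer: Add(40319, Mul(-1, Pow(23946, Rational(1, 2)))) ≈ 40164.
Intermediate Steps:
c = 132 (c = Mul(-3, -44) = 132)
Function('f')(M) = Add(-7, Pow(Add(132, Mul(6, Pow(M, 2))), Rational(1, 2))) (Function('f')(M) = Add(-7, Pow(Add(Mul(6, Pow(M, 2)), 132), Rational(1, 2))) = Add(-7, Pow(Add(132, Mul(6, Pow(M, 2))), Rational(1, 2))))
Add(H, Mul(-1, Function('f')(-63))) = Add(40312, Mul(-1, Add(-7, Pow(Add(132, Mul(6, Pow(-63, 2))), Rational(1, 2))))) = Add(40312, Mul(-1, Add(-7, Pow(Add(132, Mul(6, 3969)), Rational(1, 2))))) = Add(40312, Mul(-1, Add(-7, Pow(Add(132, 23814), Rational(1, 2))))) = Add(40312, Mul(-1, Add(-7, Pow(23946, Rational(1, 2))))) = Add(40312, Add(7, Mul(-1, Pow(23946, Rational(1, 2))))) = Add(40319, Mul(-1, Pow(23946, Rational(1, 2))))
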